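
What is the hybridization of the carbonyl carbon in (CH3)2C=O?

The carbonyl carbon carries 3 σ bonds, plus one π bond, giving a steric number of 3, so it is sp2.

sp²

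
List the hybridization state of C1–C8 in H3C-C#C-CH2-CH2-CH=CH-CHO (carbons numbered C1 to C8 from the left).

C1 is sp3: 4 σ bonds, 4 electron-density regions.
C2 has 2 σ bonds, plus two π bonds: steric number 2 → sp.
C3 carries 2 σ bonds, plus two π bonds, giving a steric number of 2, so it is sp.
C4 — 4 σ bonds. Steric number 4, so sp3.
C5: 4 σ bonds; 4 regions of electron density → sp3.
C6: 3 σ bonds, plus one π bond — 3 electron domains, sp2.
C7 carries 3 σ bonds, plus one π bond, giving a steric number of 3, so it is sp2.
C8 is sp2: 3 σ bonds, plus one π bond, 3 electron-density regions.

C1 sp3, C2 sp, C3 sp, C4 sp3, C5 sp3, C6 sp2, C7 sp2, C8 sp2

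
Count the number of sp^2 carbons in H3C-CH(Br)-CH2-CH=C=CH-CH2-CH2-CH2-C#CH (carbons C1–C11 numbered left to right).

2

C1: sp3
C2: sp3
C3: sp3
C4: sp2 ✓
C5: sp
C6: sp2 ✓
C7: sp3
C8: sp3
C9: sp3
C10: sp
C11: sp
C4, C6 → 2 sp2 carbons.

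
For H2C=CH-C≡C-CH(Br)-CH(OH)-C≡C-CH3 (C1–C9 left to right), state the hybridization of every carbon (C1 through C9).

C1 has 3 σ bonds, plus one π bond: steric number 3 → sp2.
C2 is sp2: 3 σ bonds, plus one π bond, 3 electron-density regions.
C3 carries 2 σ bonds, plus two π bonds, giving a steric number of 2, so it is sp.
C4: 2 σ bonds, plus two π bonds; 2 regions of electron density → sp.
C5 carries 4 σ bonds, giving a steric number of 4, so it is sp3.
C6 (4 σ bonds) has steric number 4: sp3.
C7 has 2 σ bonds, plus two π bonds: steric number 2 → sp.
C8: 2 σ bonds, plus two π bonds — 2 electron domains, sp.
C9 has 4 σ bonds: steric number 4 → sp3.

C1 sp2, C2 sp2, C3 sp, C4 sp, C5 sp3, C6 sp3, C7 sp, C8 sp, C9 sp3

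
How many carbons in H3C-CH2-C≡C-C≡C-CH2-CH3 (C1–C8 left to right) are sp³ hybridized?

C1: sp3 ✓
C2: sp3 ✓
C3: sp
C4: sp
C5: sp
C6: sp
C7: sp3 ✓
C8: sp3 ✓
C1, C2, C7, C8 → 4 sp3 carbons.

4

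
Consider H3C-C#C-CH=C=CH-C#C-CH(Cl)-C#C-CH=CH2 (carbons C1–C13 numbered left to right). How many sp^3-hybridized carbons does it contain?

2

C1: sp3 ✓
C2: sp
C3: sp
C4: sp2
C5: sp
C6: sp2
C7: sp
C8: sp
C9: sp3 ✓
C10: sp
C11: sp
C12: sp2
C13: sp2
C1, C9 → 2 sp3 carbons.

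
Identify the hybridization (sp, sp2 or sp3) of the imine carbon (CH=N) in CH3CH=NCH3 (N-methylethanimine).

sp2

The imine carbon (CH=N): 3 σ bonds, plus one π bond; 3 regions of electron density → sp2.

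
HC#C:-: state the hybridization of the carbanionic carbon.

One σ bond + one lone pair = steric number 2 → sp.

sp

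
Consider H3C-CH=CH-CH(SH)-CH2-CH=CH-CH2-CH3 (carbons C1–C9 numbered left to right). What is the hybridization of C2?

C2: 3 σ bonds, plus one π bond — 3 electron domains, sp2.

sp²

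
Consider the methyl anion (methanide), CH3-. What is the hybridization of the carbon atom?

Three σ bonds + one lone pair = steric number 4 → sp3, pyramidal.

sp³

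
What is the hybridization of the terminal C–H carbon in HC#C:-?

The terminal C–H carbon: 2 σ bonds, plus two π bonds; 2 regions of electron density → sp.

sp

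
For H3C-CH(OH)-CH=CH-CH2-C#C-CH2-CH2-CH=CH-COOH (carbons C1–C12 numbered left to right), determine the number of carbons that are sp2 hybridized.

5

C1: sp3
C2: sp3
C3: sp2 ✓
C4: sp2 ✓
C5: sp3
C6: sp
C7: sp
C8: sp3
C9: sp3
C10: sp2 ✓
C11: sp2 ✓
C12: sp2 ✓
C3, C4, C10, C11, C12 → 5 sp2 carbons.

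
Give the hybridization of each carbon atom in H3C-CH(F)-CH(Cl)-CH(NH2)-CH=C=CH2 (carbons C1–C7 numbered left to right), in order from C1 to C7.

C1 sp3, C2 sp3, C3 sp3, C4 sp3, C5 sp2, C6 sp, C7 sp2

C1: 4 σ bonds; 4 regions of electron density → sp3.
C2 — 4 σ bonds. Steric number 4, so sp3.
C3 carries 4 σ bonds, giving a steric number of 4, so it is sp3.
C4: 4 σ bonds — 4 electron domains, sp3.
C5: 3 σ bonds, plus one π bond — 3 electron domains, sp2.
C6: 2 σ bonds, plus two π bonds; 2 regions of electron density → sp.
C7 is sp2: 3 σ bonds, plus one π bond, 3 electron-density regions.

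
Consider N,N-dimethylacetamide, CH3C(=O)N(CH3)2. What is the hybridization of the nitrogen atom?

Amide resonance: N lone pair conjugated with C=O → sp2.

sp^2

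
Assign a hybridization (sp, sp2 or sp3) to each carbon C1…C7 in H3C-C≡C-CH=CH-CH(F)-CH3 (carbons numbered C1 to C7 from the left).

C1 sp3, C2 sp, C3 sp, C4 sp2, C5 sp2, C6 sp3, C7 sp3

C1: 4 σ bonds; 4 regions of electron density → sp3.
C2 (2 σ bonds, plus two π bonds) has steric number 2: sp.
C3 is sp: 2 σ bonds, plus two π bonds, 2 electron-density regions.
C4 is sp2: 3 σ bonds, plus one π bond, 3 electron-density regions.
C5 has 3 σ bonds, plus one π bond: steric number 3 → sp2.
C6 has 4 σ bonds: steric number 4 → sp3.
C7 is sp3: 4 σ bonds, 4 electron-density regions.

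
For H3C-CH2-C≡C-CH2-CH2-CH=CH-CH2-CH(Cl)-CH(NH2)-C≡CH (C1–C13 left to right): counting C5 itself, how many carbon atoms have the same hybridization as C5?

7

C5 is sp3 (only σ bonds).
C1: sp3 ✓
C2: sp3 ✓
C3: sp
C4: sp
C5: sp3 ✓
C6: sp3 ✓
C7: sp2
C8: sp2
C9: sp3 ✓
C10: sp3 ✓
C11: sp3 ✓
C12: sp
C13: sp
7 carbons are sp3.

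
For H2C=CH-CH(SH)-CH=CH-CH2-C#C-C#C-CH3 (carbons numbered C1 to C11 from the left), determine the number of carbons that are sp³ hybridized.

3

C1: sp2
C2: sp2
C3: sp3 ✓
C4: sp2
C5: sp2
C6: sp3 ✓
C7: sp
C8: sp
C9: sp
C10: sp
C11: sp3 ✓
C3, C6, C11 → 3 sp3 carbons.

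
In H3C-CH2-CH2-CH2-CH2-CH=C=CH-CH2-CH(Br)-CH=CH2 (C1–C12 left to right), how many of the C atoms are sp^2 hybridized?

C1: sp3
C2: sp3
C3: sp3
C4: sp3
C5: sp3
C6: sp2 ✓
C7: sp
C8: sp2 ✓
C9: sp3
C10: sp3
C11: sp2 ✓
C12: sp2 ✓
C6, C8, C11, C12 → 4 sp2 carbons.

4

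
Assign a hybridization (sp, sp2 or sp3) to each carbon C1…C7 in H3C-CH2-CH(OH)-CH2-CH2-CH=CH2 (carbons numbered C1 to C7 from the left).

C1 is sp3: 4 σ bonds, 4 electron-density regions.
C2 has 4 σ bonds: steric number 4 → sp3.
C3 is sp3: 4 σ bonds, 4 electron-density regions.
C4 has 4 σ bonds: steric number 4 → sp3.
C5 — 4 σ bonds. Steric number 4, so sp3.
C6 is sp2: 3 σ bonds, plus one π bond, 3 electron-density regions.
C7: 3 σ bonds, plus one π bond — 3 electron domains, sp2.

C1 sp3, C2 sp3, C3 sp3, C4 sp3, C5 sp3, C6 sp2, C7 sp2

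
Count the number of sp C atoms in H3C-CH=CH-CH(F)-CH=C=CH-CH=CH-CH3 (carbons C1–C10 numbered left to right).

1

C1: sp3
C2: sp2
C3: sp2
C4: sp3
C5: sp2
C6: sp ✓
C7: sp2
C8: sp2
C9: sp2
C10: sp3
C6 → 1 sp carbon.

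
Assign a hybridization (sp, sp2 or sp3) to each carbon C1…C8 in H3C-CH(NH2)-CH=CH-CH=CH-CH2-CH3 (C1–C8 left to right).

C1 sp3, C2 sp3, C3 sp2, C4 sp2, C5 sp2, C6 sp2, C7 sp3, C8 sp3

C1 is sp3: 4 σ bonds, 4 electron-density regions.
C2 is sp3: 4 σ bonds, 4 electron-density regions.
C3: 3 σ bonds, plus one π bond — 3 electron domains, sp2.
C4 — 3 σ bonds, plus one π bond. Steric number 3, so sp2.
C5: 3 σ bonds, plus one π bond; 3 regions of electron density → sp2.
C6 (3 σ bonds, plus one π bond) has steric number 3: sp2.
C7 has 4 σ bonds: steric number 4 → sp3.
C8 (4 σ bonds) has steric number 4: sp3.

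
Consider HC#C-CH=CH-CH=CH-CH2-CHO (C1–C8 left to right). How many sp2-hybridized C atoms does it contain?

C1: sp
C2: sp
C3: sp2 ✓
C4: sp2 ✓
C5: sp2 ✓
C6: sp2 ✓
C7: sp3
C8: sp2 ✓
C3, C4, C5, C6, C8 → 5 sp2 carbons.

5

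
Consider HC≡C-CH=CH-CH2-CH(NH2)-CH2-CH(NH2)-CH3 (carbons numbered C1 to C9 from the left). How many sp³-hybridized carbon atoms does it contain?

5

C1: sp
C2: sp
C3: sp2
C4: sp2
C5: sp3 ✓
C6: sp3 ✓
C7: sp3 ✓
C8: sp3 ✓
C9: sp3 ✓
C5, C6, C7, C8, C9 → 5 sp3 carbons.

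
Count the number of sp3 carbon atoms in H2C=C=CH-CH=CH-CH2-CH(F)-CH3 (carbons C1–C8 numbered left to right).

C1: sp2
C2: sp
C3: sp2
C4: sp2
C5: sp2
C6: sp3 ✓
C7: sp3 ✓
C8: sp3 ✓
C6, C7, C8 → 3 sp3 carbons.

3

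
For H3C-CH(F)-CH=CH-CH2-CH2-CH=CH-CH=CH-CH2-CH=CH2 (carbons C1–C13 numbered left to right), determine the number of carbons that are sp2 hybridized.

C1: sp3
C2: sp3
C3: sp2 ✓
C4: sp2 ✓
C5: sp3
C6: sp3
C7: sp2 ✓
C8: sp2 ✓
C9: sp2 ✓
C10: sp2 ✓
C11: sp3
C12: sp2 ✓
C13: sp2 ✓
C3, C4, C7, C8, C9, C10, C12, C13 → 8 sp2 carbons.

8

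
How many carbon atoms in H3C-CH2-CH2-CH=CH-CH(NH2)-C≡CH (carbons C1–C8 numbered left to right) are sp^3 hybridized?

C1: sp3 ✓
C2: sp3 ✓
C3: sp3 ✓
C4: sp2
C5: sp2
C6: sp3 ✓
C7: sp
C8: sp
C1, C2, C3, C6 → 4 sp3 carbons.

4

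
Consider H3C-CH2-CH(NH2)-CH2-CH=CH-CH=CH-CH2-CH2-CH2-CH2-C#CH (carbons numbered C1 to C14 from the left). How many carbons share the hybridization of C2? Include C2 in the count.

8

C2 is sp3 (only σ bonds).
C1: sp3 ✓
C2: sp3 ✓
C3: sp3 ✓
C4: sp3 ✓
C5: sp2
C6: sp2
C7: sp2
C8: sp2
C9: sp3 ✓
C10: sp3 ✓
C11: sp3 ✓
C12: sp3 ✓
C13: sp
C14: sp
8 carbons are sp3.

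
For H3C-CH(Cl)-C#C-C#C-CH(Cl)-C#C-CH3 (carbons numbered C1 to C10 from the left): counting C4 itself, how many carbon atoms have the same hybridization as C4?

C4 is sp (two π bonds).
C1: sp3
C2: sp3
C3: sp ✓
C4: sp ✓
C5: sp ✓
C6: sp ✓
C7: sp3
C8: sp ✓
C9: sp ✓
C10: sp3
6 carbons are sp.

6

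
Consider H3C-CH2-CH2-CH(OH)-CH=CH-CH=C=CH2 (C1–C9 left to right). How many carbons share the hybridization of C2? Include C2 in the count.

4

C2 is sp3 (only σ bonds).
C1: sp3 ✓
C2: sp3 ✓
C3: sp3 ✓
C4: sp3 ✓
C5: sp2
C6: sp2
C7: sp2
C8: sp
C9: sp2
4 carbons are sp3.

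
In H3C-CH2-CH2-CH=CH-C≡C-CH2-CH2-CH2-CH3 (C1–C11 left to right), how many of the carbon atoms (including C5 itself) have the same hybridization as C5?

C5 is sp2 (one π bond).
C1: sp3
C2: sp3
C3: sp3
C4: sp2 ✓
C5: sp2 ✓
C6: sp
C7: sp
C8: sp3
C9: sp3
C10: sp3
C11: sp3
2 carbons are sp2.

2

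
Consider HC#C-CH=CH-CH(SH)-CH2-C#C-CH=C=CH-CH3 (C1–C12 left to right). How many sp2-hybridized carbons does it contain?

C1: sp
C2: sp
C3: sp2 ✓
C4: sp2 ✓
C5: sp3
C6: sp3
C7: sp
C8: sp
C9: sp2 ✓
C10: sp
C11: sp2 ✓
C12: sp3
C3, C4, C9, C11 → 4 sp2 carbons.

4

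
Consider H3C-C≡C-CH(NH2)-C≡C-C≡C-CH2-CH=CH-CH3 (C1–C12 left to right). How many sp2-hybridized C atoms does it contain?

2

C1: sp3
C2: sp
C3: sp
C4: sp3
C5: sp
C6: sp
C7: sp
C8: sp
C9: sp3
C10: sp2 ✓
C11: sp2 ✓
C12: sp3
C10, C11 → 2 sp2 carbons.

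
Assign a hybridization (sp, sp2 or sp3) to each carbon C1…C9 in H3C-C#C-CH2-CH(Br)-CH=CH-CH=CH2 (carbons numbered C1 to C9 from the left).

C1 (4 σ bonds) has steric number 4: sp3.
C2: 2 σ bonds, plus two π bonds; 2 regions of electron density → sp.
C3 has 2 σ bonds, plus two π bonds: steric number 2 → sp.
C4 is sp3: 4 σ bonds, 4 electron-density regions.
C5 is sp3: 4 σ bonds, 4 electron-density regions.
C6 carries 3 σ bonds, plus one π bond, giving a steric number of 3, so it is sp2.
C7 is sp2: 3 σ bonds, plus one π bond, 3 electron-density regions.
C8: 3 σ bonds, plus one π bond; 3 regions of electron density → sp2.
C9 is sp2: 3 σ bonds, plus one π bond, 3 electron-density regions.

C1 sp3, C2 sp, C3 sp, C4 sp3, C5 sp3, C6 sp2, C7 sp2, C8 sp2, C9 sp2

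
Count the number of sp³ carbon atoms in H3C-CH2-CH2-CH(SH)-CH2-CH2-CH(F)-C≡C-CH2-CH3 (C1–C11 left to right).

C1: sp3 ✓
C2: sp3 ✓
C3: sp3 ✓
C4: sp3 ✓
C5: sp3 ✓
C6: sp3 ✓
C7: sp3 ✓
C8: sp
C9: sp
C10: sp3 ✓
C11: sp3 ✓
C1, C2, C3, C4, C5, C6, C7, C10, C11 → 9 sp3 carbons.

9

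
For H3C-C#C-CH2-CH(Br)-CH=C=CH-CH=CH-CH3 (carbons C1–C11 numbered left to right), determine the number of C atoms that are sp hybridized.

C1: sp3
C2: sp ✓
C3: sp ✓
C4: sp3
C5: sp3
C6: sp2
C7: sp ✓
C8: sp2
C9: sp2
C10: sp2
C11: sp3
C2, C3, C7 → 3 sp carbons.

3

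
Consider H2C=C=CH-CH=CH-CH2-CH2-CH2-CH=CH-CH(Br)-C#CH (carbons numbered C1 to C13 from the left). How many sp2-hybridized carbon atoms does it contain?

6

C1: sp2 ✓
C2: sp
C3: sp2 ✓
C4: sp2 ✓
C5: sp2 ✓
C6: sp3
C7: sp3
C8: sp3
C9: sp2 ✓
C10: sp2 ✓
C11: sp3
C12: sp
C13: sp
C1, C3, C4, C5, C9, C10 → 6 sp2 carbons.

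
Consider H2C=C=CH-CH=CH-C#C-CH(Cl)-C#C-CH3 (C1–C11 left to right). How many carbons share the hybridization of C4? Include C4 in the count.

C4 is sp2 (one π bond).
C1: sp2 ✓
C2: sp
C3: sp2 ✓
C4: sp2 ✓
C5: sp2 ✓
C6: sp
C7: sp
C8: sp3
C9: sp
C10: sp
C11: sp3
4 carbons are sp2.

4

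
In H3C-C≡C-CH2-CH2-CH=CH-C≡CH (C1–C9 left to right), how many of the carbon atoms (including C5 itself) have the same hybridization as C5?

C5 is sp3 (only σ bonds).
C1: sp3 ✓
C2: sp
C3: sp
C4: sp3 ✓
C5: sp3 ✓
C6: sp2
C7: sp2
C8: sp
C9: sp
3 carbons are sp3.

3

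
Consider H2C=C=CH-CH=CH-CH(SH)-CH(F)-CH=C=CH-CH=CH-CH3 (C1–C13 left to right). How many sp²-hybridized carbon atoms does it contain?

8

C1: sp2 ✓
C2: sp
C3: sp2 ✓
C4: sp2 ✓
C5: sp2 ✓
C6: sp3
C7: sp3
C8: sp2 ✓
C9: sp
C10: sp2 ✓
C11: sp2 ✓
C12: sp2 ✓
C13: sp3
C1, C3, C4, C5, C8, C10, C11, C12 → 8 sp2 carbons.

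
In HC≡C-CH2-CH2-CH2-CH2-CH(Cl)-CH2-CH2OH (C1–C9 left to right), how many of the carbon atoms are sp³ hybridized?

C1: sp
C2: sp
C3: sp3 ✓
C4: sp3 ✓
C5: sp3 ✓
C6: sp3 ✓
C7: sp3 ✓
C8: sp3 ✓
C9: sp3 ✓
C3, C4, C5, C6, C7, C8, C9 → 7 sp3 carbons.

7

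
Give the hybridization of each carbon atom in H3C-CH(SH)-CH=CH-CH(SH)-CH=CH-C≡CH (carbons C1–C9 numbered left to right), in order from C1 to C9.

C1 sp3, C2 sp3, C3 sp2, C4 sp2, C5 sp3, C6 sp2, C7 sp2, C8 sp, C9 sp

C1 carries 4 σ bonds, giving a steric number of 4, so it is sp3.
C2 has 4 σ bonds: steric number 4 → sp3.
C3: 3 σ bonds, plus one π bond — 3 electron domains, sp2.
C4 — 3 σ bonds, plus one π bond. Steric number 3, so sp2.
C5 carries 4 σ bonds, giving a steric number of 4, so it is sp3.
C6 carries 3 σ bonds, plus one π bond, giving a steric number of 3, so it is sp2.
C7 — 3 σ bonds, plus one π bond. Steric number 3, so sp2.
C8 has 2 σ bonds, plus two π bonds: steric number 2 → sp.
C9 carries 2 σ bonds, plus two π bonds, giving a steric number of 2, so it is sp.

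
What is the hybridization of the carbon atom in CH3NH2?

sp3

The carbon atom: 4 σ bonds — 4 electron domains, sp3.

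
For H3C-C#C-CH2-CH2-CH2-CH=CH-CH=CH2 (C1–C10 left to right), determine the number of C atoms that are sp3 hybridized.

C1: sp3 ✓
C2: sp
C3: sp
C4: sp3 ✓
C5: sp3 ✓
C6: sp3 ✓
C7: sp2
C8: sp2
C9: sp2
C10: sp2
C1, C4, C5, C6 → 4 sp3 carbons.

4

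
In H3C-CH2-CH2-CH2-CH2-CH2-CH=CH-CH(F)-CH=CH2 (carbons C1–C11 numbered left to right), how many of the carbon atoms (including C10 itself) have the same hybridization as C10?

4

C10 is sp2 (one π bond).
C1: sp3
C2: sp3
C3: sp3
C4: sp3
C5: sp3
C6: sp3
C7: sp2 ✓
C8: sp2 ✓
C9: sp3
C10: sp2 ✓
C11: sp2 ✓
4 carbons are sp2.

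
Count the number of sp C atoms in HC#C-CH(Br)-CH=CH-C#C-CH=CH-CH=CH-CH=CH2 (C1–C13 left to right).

C1: sp ✓
C2: sp ✓
C3: sp3
C4: sp2
C5: sp2
C6: sp ✓
C7: sp ✓
C8: sp2
C9: sp2
C10: sp2
C11: sp2
C12: sp2
C13: sp2
C1, C2, C6, C7 → 4 sp carbons.

4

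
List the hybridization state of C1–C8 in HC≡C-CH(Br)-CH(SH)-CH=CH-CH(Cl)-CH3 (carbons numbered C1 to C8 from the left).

C1 (2 σ bonds, plus two π bonds) has steric number 2: sp.
C2: 2 σ bonds, plus two π bonds; 2 regions of electron density → sp.
C3 is sp3: 4 σ bonds, 4 electron-density regions.
C4 carries 4 σ bonds, giving a steric number of 4, so it is sp3.
C5 carries 3 σ bonds, plus one π bond, giving a steric number of 3, so it is sp2.
C6 has 3 σ bonds, plus one π bond: steric number 3 → sp2.
C7: 4 σ bonds — 4 electron domains, sp3.
C8 — 4 σ bonds. Steric number 4, so sp3.

C1 sp, C2 sp, C3 sp3, C4 sp3, C5 sp2, C6 sp2, C7 sp3, C8 sp3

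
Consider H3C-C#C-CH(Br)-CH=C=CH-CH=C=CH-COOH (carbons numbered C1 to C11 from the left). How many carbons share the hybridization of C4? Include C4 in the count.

C4 is sp3 (only σ bonds).
C1: sp3 ✓
C2: sp
C3: sp
C4: sp3 ✓
C5: sp2
C6: sp
C7: sp2
C8: sp2
C9: sp
C10: sp2
C11: sp2
2 carbons are sp3.

2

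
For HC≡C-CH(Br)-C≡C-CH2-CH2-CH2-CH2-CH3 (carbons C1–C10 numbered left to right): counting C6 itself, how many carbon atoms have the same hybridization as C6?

C6 is sp3 (only σ bonds).
C1: sp
C2: sp
C3: sp3 ✓
C4: sp
C5: sp
C6: sp3 ✓
C7: sp3 ✓
C8: sp3 ✓
C9: sp3 ✓
C10: sp3 ✓
6 carbons are sp3.

6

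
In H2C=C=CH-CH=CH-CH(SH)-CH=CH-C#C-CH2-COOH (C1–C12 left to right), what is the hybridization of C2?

sp

C2 has 2 σ bonds, plus two π bonds: steric number 2 → sp.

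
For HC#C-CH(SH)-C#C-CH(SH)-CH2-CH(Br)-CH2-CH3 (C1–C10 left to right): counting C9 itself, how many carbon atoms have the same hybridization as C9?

6

C9 is sp3 (only σ bonds).
C1: sp
C2: sp
C3: sp3 ✓
C4: sp
C5: sp
C6: sp3 ✓
C7: sp3 ✓
C8: sp3 ✓
C9: sp3 ✓
C10: sp3 ✓
6 carbons are sp3.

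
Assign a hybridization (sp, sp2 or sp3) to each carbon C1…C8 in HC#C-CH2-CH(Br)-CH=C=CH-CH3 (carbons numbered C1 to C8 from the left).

C1 has 2 σ bonds, plus two π bonds: steric number 2 → sp.
C2: 2 σ bonds, plus two π bonds; 2 regions of electron density → sp.
C3 is sp3: 4 σ bonds, 4 electron-density regions.
C4: 4 σ bonds — 4 electron domains, sp3.
C5: 3 σ bonds, plus one π bond — 3 electron domains, sp2.
C6 has 2 σ bonds, plus two π bonds: steric number 2 → sp.
C7: 3 σ bonds, plus one π bond; 3 regions of electron density → sp2.
C8 (4 σ bonds) has steric number 4: sp3.

C1 sp, C2 sp, C3 sp3, C4 sp3, C5 sp2, C6 sp, C7 sp2, C8 sp3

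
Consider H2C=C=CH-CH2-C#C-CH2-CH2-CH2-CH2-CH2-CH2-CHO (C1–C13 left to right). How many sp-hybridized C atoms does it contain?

C1: sp2
C2: sp ✓
C3: sp2
C4: sp3
C5: sp ✓
C6: sp ✓
C7: sp3
C8: sp3
C9: sp3
C10: sp3
C11: sp3
C12: sp3
C13: sp2
C2, C5, C6 → 3 sp carbons.

3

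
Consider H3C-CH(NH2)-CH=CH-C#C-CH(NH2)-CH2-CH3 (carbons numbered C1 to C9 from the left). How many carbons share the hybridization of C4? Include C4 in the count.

C4 is sp2 (one π bond).
C1: sp3
C2: sp3
C3: sp2 ✓
C4: sp2 ✓
C5: sp
C6: sp
C7: sp3
C8: sp3
C9: sp3
2 carbons are sp2.

2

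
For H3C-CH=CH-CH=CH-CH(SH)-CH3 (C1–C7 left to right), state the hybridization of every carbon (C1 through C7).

C1 sp3, C2 sp2, C3 sp2, C4 sp2, C5 sp2, C6 sp3, C7 sp3

C1 is sp3: 4 σ bonds, 4 electron-density regions.
C2 is sp2: 3 σ bonds, plus one π bond, 3 electron-density regions.
C3: 3 σ bonds, plus one π bond; 3 regions of electron density → sp2.
C4 — 3 σ bonds, plus one π bond. Steric number 3, so sp2.
C5 is sp2: 3 σ bonds, plus one π bond, 3 electron-density regions.
C6 — 4 σ bonds. Steric number 4, so sp3.
C7: 4 σ bonds; 4 regions of electron density → sp3.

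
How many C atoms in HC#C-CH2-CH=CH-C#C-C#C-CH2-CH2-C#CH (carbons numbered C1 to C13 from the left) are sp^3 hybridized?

3

C1: sp
C2: sp
C3: sp3 ✓
C4: sp2
C5: sp2
C6: sp
C7: sp
C8: sp
C9: sp
C10: sp3 ✓
C11: sp3 ✓
C12: sp
C13: sp
C3, C10, C11 → 3 sp3 carbons.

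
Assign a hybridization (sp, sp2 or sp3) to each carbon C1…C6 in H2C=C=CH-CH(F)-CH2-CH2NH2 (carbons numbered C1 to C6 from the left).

C1: 3 σ bonds, plus one π bond — 3 electron domains, sp2.
C2 carries 2 σ bonds, plus two π bonds, giving a steric number of 2, so it is sp.
C3 has 3 σ bonds, plus one π bond: steric number 3 → sp2.
C4 is sp3: 4 σ bonds, 4 electron-density regions.
C5 has 4 σ bonds: steric number 4 → sp3.
C6 (4 σ bonds) has steric number 4: sp3.

C1 sp2, C2 sp, C3 sp2, C4 sp3, C5 sp3, C6 sp3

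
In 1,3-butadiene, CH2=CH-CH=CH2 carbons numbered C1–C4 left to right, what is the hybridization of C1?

sp^2

C1 (3 σ bonds, plus one π bond) has steric number 3: sp2.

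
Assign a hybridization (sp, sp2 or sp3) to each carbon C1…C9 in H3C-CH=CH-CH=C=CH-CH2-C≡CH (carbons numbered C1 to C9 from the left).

C1 is sp3: 4 σ bonds, 4 electron-density regions.
C2: 3 σ bonds, plus one π bond; 3 regions of electron density → sp2.
C3 carries 3 σ bonds, plus one π bond, giving a steric number of 3, so it is sp2.
C4 is sp2: 3 σ bonds, plus one π bond, 3 electron-density regions.
C5: 2 σ bonds, plus two π bonds; 2 regions of electron density → sp.
C6: 3 σ bonds, plus one π bond; 3 regions of electron density → sp2.
C7: 4 σ bonds — 4 electron domains, sp3.
C8: 2 σ bonds, plus two π bonds; 2 regions of electron density → sp.
C9: 2 σ bonds, plus two π bonds — 2 electron domains, sp.

C1 sp3, C2 sp2, C3 sp2, C4 sp2, C5 sp, C6 sp2, C7 sp3, C8 sp, C9 sp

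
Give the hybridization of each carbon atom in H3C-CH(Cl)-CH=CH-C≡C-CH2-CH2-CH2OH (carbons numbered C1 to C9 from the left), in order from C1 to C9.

C1: 4 σ bonds; 4 regions of electron density → sp3.
C2 — 4 σ bonds. Steric number 4, so sp3.
C3 has 3 σ bonds, plus one π bond: steric number 3 → sp2.
C4 carries 3 σ bonds, plus one π bond, giving a steric number of 3, so it is sp2.
C5: 2 σ bonds, plus two π bonds; 2 regions of electron density → sp.
C6 — 2 σ bonds, plus two π bonds. Steric number 2, so sp.
C7: 4 σ bonds — 4 electron domains, sp3.
C8 — 4 σ bonds. Steric number 4, so sp3.
C9 has 4 σ bonds: steric number 4 → sp3.

C1 sp3, C2 sp3, C3 sp2, C4 sp2, C5 sp, C6 sp, C7 sp3, C8 sp3, C9 sp3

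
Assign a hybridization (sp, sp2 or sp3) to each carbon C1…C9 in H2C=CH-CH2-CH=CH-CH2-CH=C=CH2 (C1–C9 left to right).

C1 carries 3 σ bonds, plus one π bond, giving a steric number of 3, so it is sp2.
C2 (3 σ bonds, plus one π bond) has steric number 3: sp2.
C3 carries 4 σ bonds, giving a steric number of 4, so it is sp3.
C4 — 3 σ bonds, plus one π bond. Steric number 3, so sp2.
C5 — 3 σ bonds, plus one π bond. Steric number 3, so sp2.
C6: 4 σ bonds — 4 electron domains, sp3.
C7 (3 σ bonds, plus one π bond) has steric number 3: sp2.
C8 (2 σ bonds, plus two π bonds) has steric number 2: sp.
C9: 3 σ bonds, plus one π bond — 3 electron domains, sp2.

C1 sp2, C2 sp2, C3 sp3, C4 sp2, C5 sp2, C6 sp3, C7 sp2, C8 sp, C9 sp2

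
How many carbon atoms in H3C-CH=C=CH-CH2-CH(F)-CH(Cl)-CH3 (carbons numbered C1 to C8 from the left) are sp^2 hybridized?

C1: sp3
C2: sp2 ✓
C3: sp
C4: sp2 ✓
C5: sp3
C6: sp3
C7: sp3
C8: sp3
C2, C4 → 2 sp2 carbons.

2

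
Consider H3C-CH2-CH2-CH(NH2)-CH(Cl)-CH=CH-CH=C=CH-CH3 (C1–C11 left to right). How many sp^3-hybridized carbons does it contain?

C1: sp3 ✓
C2: sp3 ✓
C3: sp3 ✓
C4: sp3 ✓
C5: sp3 ✓
C6: sp2
C7: sp2
C8: sp2
C9: sp
C10: sp2
C11: sp3 ✓
C1, C2, C3, C4, C5, C11 → 6 sp3 carbons.

6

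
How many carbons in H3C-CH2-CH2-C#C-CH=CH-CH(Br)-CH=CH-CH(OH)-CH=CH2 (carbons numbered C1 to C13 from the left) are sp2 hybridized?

C1: sp3
C2: sp3
C3: sp3
C4: sp
C5: sp
C6: sp2 ✓
C7: sp2 ✓
C8: sp3
C9: sp2 ✓
C10: sp2 ✓
C11: sp3
C12: sp2 ✓
C13: sp2 ✓
C6, C7, C9, C10, C12, C13 → 6 sp2 carbons.

6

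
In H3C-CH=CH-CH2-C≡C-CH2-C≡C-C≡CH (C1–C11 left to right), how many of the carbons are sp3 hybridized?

3

C1: sp3 ✓
C2: sp2
C3: sp2
C4: sp3 ✓
C5: sp
C6: sp
C7: sp3 ✓
C8: sp
C9: sp
C10: sp
C11: sp
C1, C4, C7 → 3 sp3 carbons.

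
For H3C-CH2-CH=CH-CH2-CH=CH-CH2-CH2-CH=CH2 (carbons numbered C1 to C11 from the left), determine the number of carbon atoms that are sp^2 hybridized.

6

C1: sp3
C2: sp3
C3: sp2 ✓
C4: sp2 ✓
C5: sp3
C6: sp2 ✓
C7: sp2 ✓
C8: sp3
C9: sp3
C10: sp2 ✓
C11: sp2 ✓
C3, C4, C6, C7, C10, C11 → 6 sp2 carbons.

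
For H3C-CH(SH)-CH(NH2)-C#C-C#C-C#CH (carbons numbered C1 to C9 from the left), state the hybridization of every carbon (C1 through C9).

C1 sp3, C2 sp3, C3 sp3, C4 sp, C5 sp, C6 sp, C7 sp, C8 sp, C9 sp

C1 — 4 σ bonds. Steric number 4, so sp3.
C2 (4 σ bonds) has steric number 4: sp3.
C3: 4 σ bonds — 4 electron domains, sp3.
C4 has 2 σ bonds, plus two π bonds: steric number 2 → sp.
C5: 2 σ bonds, plus two π bonds; 2 regions of electron density → sp.
C6 (2 σ bonds, plus two π bonds) has steric number 2: sp.
C7 carries 2 σ bonds, plus two π bonds, giving a steric number of 2, so it is sp.
C8 (2 σ bonds, plus two π bonds) has steric number 2: sp.
C9 — 2 σ bonds, plus two π bonds. Steric number 2, so sp.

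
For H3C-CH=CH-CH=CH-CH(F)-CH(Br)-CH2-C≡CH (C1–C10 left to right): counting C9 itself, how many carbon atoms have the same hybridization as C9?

C9 is sp (two π bonds).
C1: sp3
C2: sp2
C3: sp2
C4: sp2
C5: sp2
C6: sp3
C7: sp3
C8: sp3
C9: sp ✓
C10: sp ✓
2 carbons are sp.

2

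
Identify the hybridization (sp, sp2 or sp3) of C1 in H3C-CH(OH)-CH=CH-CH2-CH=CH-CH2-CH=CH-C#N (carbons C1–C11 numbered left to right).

C1 carries 4 σ bonds, giving a steric number of 4, so it is sp3.

sp3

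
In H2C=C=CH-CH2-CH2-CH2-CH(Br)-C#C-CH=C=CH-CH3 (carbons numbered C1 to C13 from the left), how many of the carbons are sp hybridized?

4

C1: sp2
C2: sp ✓
C3: sp2
C4: sp3
C5: sp3
C6: sp3
C7: sp3
C8: sp ✓
C9: sp ✓
C10: sp2
C11: sp ✓
C12: sp2
C13: sp3
C2, C8, C9, C11 → 4 sp carbons.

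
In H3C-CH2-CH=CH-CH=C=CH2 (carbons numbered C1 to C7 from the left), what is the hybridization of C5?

sp²

C5 has 3 σ bonds, plus one π bond: steric number 3 → sp2.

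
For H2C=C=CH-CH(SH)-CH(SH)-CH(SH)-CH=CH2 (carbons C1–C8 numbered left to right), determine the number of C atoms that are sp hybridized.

1

C1: sp2
C2: sp ✓
C3: sp2
C4: sp3
C5: sp3
C6: sp3
C7: sp2
C8: sp2
C2 → 1 sp carbon.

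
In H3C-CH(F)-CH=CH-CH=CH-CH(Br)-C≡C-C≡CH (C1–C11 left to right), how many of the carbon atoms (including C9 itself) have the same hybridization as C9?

C9 is sp (two π bonds).
C1: sp3
C2: sp3
C3: sp2
C4: sp2
C5: sp2
C6: sp2
C7: sp3
C8: sp ✓
C9: sp ✓
C10: sp ✓
C11: sp ✓
4 carbons are sp.

4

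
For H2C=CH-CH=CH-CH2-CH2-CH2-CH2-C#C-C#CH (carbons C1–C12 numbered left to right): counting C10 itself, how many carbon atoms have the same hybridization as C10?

C10 is sp (two π bonds).
C1: sp2
C2: sp2
C3: sp2
C4: sp2
C5: sp3
C6: sp3
C7: sp3
C8: sp3
C9: sp ✓
C10: sp ✓
C11: sp ✓
C12: sp ✓
4 carbons are sp.

4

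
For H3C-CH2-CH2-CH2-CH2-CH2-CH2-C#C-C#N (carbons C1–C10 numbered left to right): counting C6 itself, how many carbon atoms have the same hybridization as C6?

C6 is sp3 (only σ bonds).
C1: sp3 ✓
C2: sp3 ✓
C3: sp3 ✓
C4: sp3 ✓
C5: sp3 ✓
C6: sp3 ✓
C7: sp3 ✓
C8: sp
C9: sp
C10: sp
7 carbons are sp3.

7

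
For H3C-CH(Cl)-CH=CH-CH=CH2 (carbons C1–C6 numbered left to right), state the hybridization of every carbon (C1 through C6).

C1 sp3, C2 sp3, C3 sp2, C4 sp2, C5 sp2, C6 sp2

C1 (4 σ bonds) has steric number 4: sp3.
C2 has 4 σ bonds: steric number 4 → sp3.
C3 has 3 σ bonds, plus one π bond: steric number 3 → sp2.
C4 (3 σ bonds, plus one π bond) has steric number 3: sp2.
C5 (3 σ bonds, plus one π bond) has steric number 3: sp2.
C6: 3 σ bonds, plus one π bond; 3 regions of electron density → sp2.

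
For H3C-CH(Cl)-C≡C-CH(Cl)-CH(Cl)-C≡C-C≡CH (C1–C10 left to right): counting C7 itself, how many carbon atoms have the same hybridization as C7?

C7 is sp (two π bonds).
C1: sp3
C2: sp3
C3: sp ✓
C4: sp ✓
C5: sp3
C6: sp3
C7: sp ✓
C8: sp ✓
C9: sp ✓
C10: sp ✓
6 carbons are sp.

6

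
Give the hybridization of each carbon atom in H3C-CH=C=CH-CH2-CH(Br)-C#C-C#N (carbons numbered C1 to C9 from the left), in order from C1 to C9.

C1 sp3, C2 sp2, C3 sp, C4 sp2, C5 sp3, C6 sp3, C7 sp, C8 sp, C9 sp

C1 is sp3: 4 σ bonds, 4 electron-density regions.
C2 (3 σ bonds, plus one π bond) has steric number 3: sp2.
C3 carries 2 σ bonds, plus two π bonds, giving a steric number of 2, so it is sp.
C4 has 3 σ bonds, plus one π bond: steric number 3 → sp2.
C5 carries 4 σ bonds, giving a steric number of 4, so it is sp3.
C6: 4 σ bonds; 4 regions of electron density → sp3.
C7 is sp: 2 σ bonds, plus two π bonds, 2 electron-density regions.
C8: 2 σ bonds, plus two π bonds; 2 regions of electron density → sp.
C9 (2 σ bonds, plus two π bonds) has steric number 2: sp.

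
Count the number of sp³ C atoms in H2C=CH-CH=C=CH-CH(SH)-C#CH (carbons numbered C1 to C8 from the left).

C1: sp2
C2: sp2
C3: sp2
C4: sp
C5: sp2
C6: sp3 ✓
C7: sp
C8: sp
C6 → 1 sp3 carbon.

1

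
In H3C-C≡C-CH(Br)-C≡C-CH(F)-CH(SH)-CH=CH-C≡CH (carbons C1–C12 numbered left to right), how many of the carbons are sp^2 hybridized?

2

C1: sp3
C2: sp
C3: sp
C4: sp3
C5: sp
C6: sp
C7: sp3
C8: sp3
C9: sp2 ✓
C10: sp2 ✓
C11: sp
C12: sp
C9, C10 → 2 sp2 carbons.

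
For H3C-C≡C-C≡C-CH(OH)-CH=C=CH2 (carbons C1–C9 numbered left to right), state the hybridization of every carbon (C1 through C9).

C1 sp3, C2 sp, C3 sp, C4 sp, C5 sp, C6 sp3, C7 sp2, C8 sp, C9 sp2

C1: 4 σ bonds; 4 regions of electron density → sp3.
C2 has 2 σ bonds, plus two π bonds: steric number 2 → sp.
C3 — 2 σ bonds, plus two π bonds. Steric number 2, so sp.
C4: 2 σ bonds, plus two π bonds — 2 electron domains, sp.
C5 is sp: 2 σ bonds, plus two π bonds, 2 electron-density regions.
C6: 4 σ bonds; 4 regions of electron density → sp3.
C7 — 3 σ bonds, plus one π bond. Steric number 3, so sp2.
C8 is sp: 2 σ bonds, plus two π bonds, 2 electron-density regions.
C9 carries 3 σ bonds, plus one π bond, giving a steric number of 3, so it is sp2.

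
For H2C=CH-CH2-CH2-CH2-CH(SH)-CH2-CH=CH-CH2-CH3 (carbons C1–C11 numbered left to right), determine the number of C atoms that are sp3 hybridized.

C1: sp2
C2: sp2
C3: sp3 ✓
C4: sp3 ✓
C5: sp3 ✓
C6: sp3 ✓
C7: sp3 ✓
C8: sp2
C9: sp2
C10: sp3 ✓
C11: sp3 ✓
C3, C4, C5, C6, C7, C10, C11 → 7 sp3 carbons.

7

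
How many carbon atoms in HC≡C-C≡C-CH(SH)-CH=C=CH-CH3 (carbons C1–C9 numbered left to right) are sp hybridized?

5

C1: sp ✓
C2: sp ✓
C3: sp ✓
C4: sp ✓
C5: sp3
C6: sp2
C7: sp ✓
C8: sp2
C9: sp3
C1, C2, C3, C4, C7 → 5 sp carbons.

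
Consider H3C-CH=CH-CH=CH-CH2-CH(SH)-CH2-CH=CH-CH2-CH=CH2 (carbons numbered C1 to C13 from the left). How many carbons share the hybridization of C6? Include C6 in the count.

C6 is sp3 (only σ bonds).
C1: sp3 ✓
C2: sp2
C3: sp2
C4: sp2
C5: sp2
C6: sp3 ✓
C7: sp3 ✓
C8: sp3 ✓
C9: sp2
C10: sp2
C11: sp3 ✓
C12: sp2
C13: sp2
5 carbons are sp3.

5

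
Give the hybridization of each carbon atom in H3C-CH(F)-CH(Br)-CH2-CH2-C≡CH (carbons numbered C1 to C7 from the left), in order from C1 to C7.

C1 sp3, C2 sp3, C3 sp3, C4 sp3, C5 sp3, C6 sp, C7 sp

C1 carries 4 σ bonds, giving a steric number of 4, so it is sp3.
C2 carries 4 σ bonds, giving a steric number of 4, so it is sp3.
C3 — 4 σ bonds. Steric number 4, so sp3.
C4 — 4 σ bonds. Steric number 4, so sp3.
C5: 4 σ bonds; 4 regions of electron density → sp3.
C6 (2 σ bonds, plus two π bonds) has steric number 2: sp.
C7: 2 σ bonds, plus two π bonds; 2 regions of electron density → sp.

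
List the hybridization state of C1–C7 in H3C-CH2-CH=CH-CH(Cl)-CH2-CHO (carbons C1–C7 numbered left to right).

C1 sp3, C2 sp3, C3 sp2, C4 sp2, C5 sp3, C6 sp3, C7 sp2

C1 has 4 σ bonds: steric number 4 → sp3.
C2: 4 σ bonds; 4 regions of electron density → sp3.
C3: 3 σ bonds, plus one π bond — 3 electron domains, sp2.
C4 (3 σ bonds, plus one π bond) has steric number 3: sp2.
C5 has 4 σ bonds: steric number 4 → sp3.
C6 carries 4 σ bonds, giving a steric number of 4, so it is sp3.
C7: 3 σ bonds, plus one π bond; 3 regions of electron density → sp2.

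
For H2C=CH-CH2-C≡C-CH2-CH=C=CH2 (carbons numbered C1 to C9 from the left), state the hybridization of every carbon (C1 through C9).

C1 carries 3 σ bonds, plus one π bond, giving a steric number of 3, so it is sp2.
C2 has 3 σ bonds, plus one π bond: steric number 3 → sp2.
C3 carries 4 σ bonds, giving a steric number of 4, so it is sp3.
C4 carries 2 σ bonds, plus two π bonds, giving a steric number of 2, so it is sp.
C5 (2 σ bonds, plus two π bonds) has steric number 2: sp.
C6 (4 σ bonds) has steric number 4: sp3.
C7: 3 σ bonds, plus one π bond — 3 electron domains, sp2.
C8 has 2 σ bonds, plus two π bonds: steric number 2 → sp.
C9 (3 σ bonds, plus one π bond) has steric number 3: sp2.

C1 sp2, C2 sp2, C3 sp3, C4 sp, C5 sp, C6 sp3, C7 sp2, C8 sp, C9 sp2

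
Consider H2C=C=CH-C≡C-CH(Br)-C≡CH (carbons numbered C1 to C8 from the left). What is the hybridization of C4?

sp

C4: 2 σ bonds, plus two π bonds; 2 regions of electron density → sp.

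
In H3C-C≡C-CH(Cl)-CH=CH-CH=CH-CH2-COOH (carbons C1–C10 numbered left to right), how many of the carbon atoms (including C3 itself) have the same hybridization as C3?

C3 is sp (two π bonds).
C1: sp3
C2: sp ✓
C3: sp ✓
C4: sp3
C5: sp2
C6: sp2
C7: sp2
C8: sp2
C9: sp3
C10: sp2
2 carbons are sp.

2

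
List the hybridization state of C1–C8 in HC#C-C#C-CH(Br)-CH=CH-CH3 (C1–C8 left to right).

C1 (2 σ bonds, plus two π bonds) has steric number 2: sp.
C2 has 2 σ bonds, plus two π bonds: steric number 2 → sp.
C3: 2 σ bonds, plus two π bonds — 2 electron domains, sp.
C4: 2 σ bonds, plus two π bonds; 2 regions of electron density → sp.
C5 carries 4 σ bonds, giving a steric number of 4, so it is sp3.
C6 has 3 σ bonds, plus one π bond: steric number 3 → sp2.
C7 — 3 σ bonds, plus one π bond. Steric number 3, so sp2.
C8 is sp3: 4 σ bonds, 4 electron-density regions.

C1 sp, C2 sp, C3 sp, C4 sp, C5 sp3, C6 sp2, C7 sp2, C8 sp3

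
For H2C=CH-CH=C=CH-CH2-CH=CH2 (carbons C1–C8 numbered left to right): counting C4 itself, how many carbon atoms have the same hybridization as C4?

C4 is sp (two π bonds).
C1: sp2
C2: sp2
C3: sp2
C4: sp ✓
C5: sp2
C6: sp3
C7: sp2
C8: sp2
1 carbon is sp.

1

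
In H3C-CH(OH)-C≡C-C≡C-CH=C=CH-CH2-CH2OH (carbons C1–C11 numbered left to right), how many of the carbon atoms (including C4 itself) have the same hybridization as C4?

C4 is sp (two π bonds).
C1: sp3
C2: sp3
C3: sp ✓
C4: sp ✓
C5: sp ✓
C6: sp ✓
C7: sp2
C8: sp ✓
C9: sp2
C10: sp3
C11: sp3
5 carbons are sp.

5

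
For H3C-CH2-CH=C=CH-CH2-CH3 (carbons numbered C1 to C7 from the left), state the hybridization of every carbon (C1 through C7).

C1 sp3, C2 sp3, C3 sp2, C4 sp, C5 sp2, C6 sp3, C7 sp3

C1 carries 4 σ bonds, giving a steric number of 4, so it is sp3.
C2 carries 4 σ bonds, giving a steric number of 4, so it is sp3.
C3 has 3 σ bonds, plus one π bond: steric number 3 → sp2.
C4 (2 σ bonds, plus two π bonds) has steric number 2: sp.
C5: 3 σ bonds, plus one π bond — 3 electron domains, sp2.
C6 — 4 σ bonds. Steric number 4, so sp3.
C7: 4 σ bonds — 4 electron domains, sp3.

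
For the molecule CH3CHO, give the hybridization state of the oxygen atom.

The oxygen atom — 1 σ bond and 2 lone pairs, plus one π bond. Steric number 3, so sp2.

sp²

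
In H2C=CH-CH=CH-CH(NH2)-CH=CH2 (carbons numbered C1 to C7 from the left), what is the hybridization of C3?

C3 — 3 σ bonds, plus one π bond. Steric number 3, so sp2.

sp^2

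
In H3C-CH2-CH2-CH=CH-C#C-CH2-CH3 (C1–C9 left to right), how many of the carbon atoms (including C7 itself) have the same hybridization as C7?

2

C7 is sp (two π bonds).
C1: sp3
C2: sp3
C3: sp3
C4: sp2
C5: sp2
C6: sp ✓
C7: sp ✓
C8: sp3
C9: sp3
2 carbons are sp.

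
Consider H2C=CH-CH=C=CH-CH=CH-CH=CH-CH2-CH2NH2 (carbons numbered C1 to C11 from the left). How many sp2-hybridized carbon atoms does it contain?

C1: sp2 ✓
C2: sp2 ✓
C3: sp2 ✓
C4: sp
C5: sp2 ✓
C6: sp2 ✓
C7: sp2 ✓
C8: sp2 ✓
C9: sp2 ✓
C10: sp3
C11: sp3
C1, C2, C3, C5, C6, C7, C8, C9 → 8 sp2 carbons.

8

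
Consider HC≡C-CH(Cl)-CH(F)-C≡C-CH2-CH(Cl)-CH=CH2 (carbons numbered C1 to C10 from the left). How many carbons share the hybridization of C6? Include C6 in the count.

C6 is sp (two π bonds).
C1: sp ✓
C2: sp ✓
C3: sp3
C4: sp3
C5: sp ✓
C6: sp ✓
C7: sp3
C8: sp3
C9: sp2
C10: sp2
4 carbons are sp.

4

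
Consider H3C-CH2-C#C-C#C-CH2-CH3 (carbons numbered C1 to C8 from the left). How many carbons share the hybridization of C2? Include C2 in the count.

4

C2 is sp3 (only σ bonds).
C1: sp3 ✓
C2: sp3 ✓
C3: sp
C4: sp
C5: sp
C6: sp
C7: sp3 ✓
C8: sp3 ✓
4 carbons are sp3.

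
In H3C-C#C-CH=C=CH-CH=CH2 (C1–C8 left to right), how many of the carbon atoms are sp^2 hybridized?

C1: sp3
C2: sp
C3: sp
C4: sp2 ✓
C5: sp
C6: sp2 ✓
C7: sp2 ✓
C8: sp2 ✓
C4, C6, C7, C8 → 4 sp2 carbons.

4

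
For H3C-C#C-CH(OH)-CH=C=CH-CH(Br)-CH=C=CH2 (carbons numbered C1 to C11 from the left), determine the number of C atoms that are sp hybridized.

C1: sp3
C2: sp ✓
C3: sp ✓
C4: sp3
C5: sp2
C6: sp ✓
C7: sp2
C8: sp3
C9: sp2
C10: sp ✓
C11: sp2
C2, C3, C6, C10 → 4 sp carbons.

4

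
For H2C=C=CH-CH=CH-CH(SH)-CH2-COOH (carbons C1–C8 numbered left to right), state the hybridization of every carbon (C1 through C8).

C1: 3 σ bonds, plus one π bond — 3 electron domains, sp2.
C2 is sp: 2 σ bonds, plus two π bonds, 2 electron-density regions.
C3 has 3 σ bonds, plus one π bond: steric number 3 → sp2.
C4 — 3 σ bonds, plus one π bond. Steric number 3, so sp2.
C5 is sp2: 3 σ bonds, plus one π bond, 3 electron-density regions.
C6 — 4 σ bonds. Steric number 4, so sp3.
C7 has 4 σ bonds: steric number 4 → sp3.
C8 is sp2: 3 σ bonds, plus one π bond, 3 electron-density regions.

C1 sp2, C2 sp, C3 sp2, C4 sp2, C5 sp2, C6 sp3, C7 sp3, C8 sp2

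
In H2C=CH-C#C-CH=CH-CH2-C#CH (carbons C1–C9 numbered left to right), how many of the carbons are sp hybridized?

C1: sp2
C2: sp2
C3: sp ✓
C4: sp ✓
C5: sp2
C6: sp2
C7: sp3
C8: sp ✓
C9: sp ✓
C3, C4, C8, C9 → 4 sp carbons.

4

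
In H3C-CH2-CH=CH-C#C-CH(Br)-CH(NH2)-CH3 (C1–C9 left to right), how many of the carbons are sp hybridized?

2

C1: sp3
C2: sp3
C3: sp2
C4: sp2
C5: sp ✓
C6: sp ✓
C7: sp3
C8: sp3
C9: sp3
C5, C6 → 2 sp carbons.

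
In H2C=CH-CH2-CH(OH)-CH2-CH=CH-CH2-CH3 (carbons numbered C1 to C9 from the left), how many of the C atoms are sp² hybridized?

4

C1: sp2 ✓
C2: sp2 ✓
C3: sp3
C4: sp3
C5: sp3
C6: sp2 ✓
C7: sp2 ✓
C8: sp3
C9: sp3
C1, C2, C6, C7 → 4 sp2 carbons.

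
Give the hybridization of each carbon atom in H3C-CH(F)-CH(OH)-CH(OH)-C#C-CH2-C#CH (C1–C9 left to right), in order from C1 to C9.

C1 sp3, C2 sp3, C3 sp3, C4 sp3, C5 sp, C6 sp, C7 sp3, C8 sp, C9 sp

C1: 4 σ bonds; 4 regions of electron density → sp3.
C2 — 4 σ bonds. Steric number 4, so sp3.
C3 — 4 σ bonds. Steric number 4, so sp3.
C4 — 4 σ bonds. Steric number 4, so sp3.
C5: 2 σ bonds, plus two π bonds — 2 electron domains, sp.
C6 is sp: 2 σ bonds, plus two π bonds, 2 electron-density regions.
C7 has 4 σ bonds: steric number 4 → sp3.
C8 has 2 σ bonds, plus two π bonds: steric number 2 → sp.
C9 (2 σ bonds, plus two π bonds) has steric number 2: sp.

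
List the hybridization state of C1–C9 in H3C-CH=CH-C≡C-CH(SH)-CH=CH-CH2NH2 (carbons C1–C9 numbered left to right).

C1 — 4 σ bonds. Steric number 4, so sp3.
C2 — 3 σ bonds, plus one π bond. Steric number 3, so sp2.
C3 carries 3 σ bonds, plus one π bond, giving a steric number of 3, so it is sp2.
C4: 2 σ bonds, plus two π bonds; 2 regions of electron density → sp.
C5 carries 2 σ bonds, plus two π bonds, giving a steric number of 2, so it is sp.
C6: 4 σ bonds — 4 electron domains, sp3.
C7 (3 σ bonds, plus one π bond) has steric number 3: sp2.
C8 — 3 σ bonds, plus one π bond. Steric number 3, so sp2.
C9 — 4 σ bonds. Steric number 4, so sp3.

C1 sp3, C2 sp2, C3 sp2, C4 sp, C5 sp, C6 sp3, C7 sp2, C8 sp2, C9 sp3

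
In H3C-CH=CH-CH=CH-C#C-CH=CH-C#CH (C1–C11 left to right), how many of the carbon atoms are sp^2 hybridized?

C1: sp3
C2: sp2 ✓
C3: sp2 ✓
C4: sp2 ✓
C5: sp2 ✓
C6: sp
C7: sp
C8: sp2 ✓
C9: sp2 ✓
C10: sp
C11: sp
C2, C3, C4, C5, C8, C9 → 6 sp2 carbons.

6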